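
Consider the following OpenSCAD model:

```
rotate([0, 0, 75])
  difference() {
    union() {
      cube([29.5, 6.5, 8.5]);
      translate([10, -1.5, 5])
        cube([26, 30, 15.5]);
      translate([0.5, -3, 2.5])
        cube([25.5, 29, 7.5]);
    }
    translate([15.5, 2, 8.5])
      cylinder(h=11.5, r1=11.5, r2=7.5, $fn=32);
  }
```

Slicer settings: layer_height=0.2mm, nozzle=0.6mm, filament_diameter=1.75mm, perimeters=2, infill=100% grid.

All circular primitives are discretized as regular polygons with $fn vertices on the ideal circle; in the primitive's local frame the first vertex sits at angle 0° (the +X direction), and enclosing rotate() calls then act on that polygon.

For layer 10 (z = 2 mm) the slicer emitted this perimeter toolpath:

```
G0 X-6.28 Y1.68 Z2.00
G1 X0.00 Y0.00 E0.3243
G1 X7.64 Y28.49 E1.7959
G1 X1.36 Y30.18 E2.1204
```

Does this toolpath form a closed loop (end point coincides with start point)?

Start point (G0): (-6.28, 1.68). End point (last G1): the path does not return to the start — open.

no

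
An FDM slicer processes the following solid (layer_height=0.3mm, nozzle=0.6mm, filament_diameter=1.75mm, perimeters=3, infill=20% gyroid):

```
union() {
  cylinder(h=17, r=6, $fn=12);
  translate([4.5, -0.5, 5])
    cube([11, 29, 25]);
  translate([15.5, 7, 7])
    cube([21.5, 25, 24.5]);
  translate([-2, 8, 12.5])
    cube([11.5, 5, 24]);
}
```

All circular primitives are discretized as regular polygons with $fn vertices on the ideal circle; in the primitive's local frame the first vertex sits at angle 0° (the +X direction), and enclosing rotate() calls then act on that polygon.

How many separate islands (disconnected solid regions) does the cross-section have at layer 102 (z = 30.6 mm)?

At z = 30.6 mm: the cylinder is not intersected at this z (z outside [0, 17]); the cube at (4.5, -0.5) is not intersected at this z (z outside [5, 30]); the cube at (15.5, 7) (footprint 21.5×25) is included at this height; the cube at (-2, 8) is present — its section is the full 11.5×5 rectangle; Taking the union: the 2 present regions are separate (no shared area or edge), so areas and boundary lengths simply add and each stays a separate island — 2 connected regions. Overall, the cross-section has 2 separate islands. Island count = 2.

2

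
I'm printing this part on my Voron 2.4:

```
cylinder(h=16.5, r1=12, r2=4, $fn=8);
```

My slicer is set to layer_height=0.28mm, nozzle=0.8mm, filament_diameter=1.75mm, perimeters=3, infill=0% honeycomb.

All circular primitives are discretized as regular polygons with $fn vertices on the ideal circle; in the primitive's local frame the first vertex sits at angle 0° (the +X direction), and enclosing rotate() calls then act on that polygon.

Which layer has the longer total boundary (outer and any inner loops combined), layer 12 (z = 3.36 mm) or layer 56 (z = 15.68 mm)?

layer 12 (z = 3.36 mm)

Layer 12 (z = 3.36): the cone: at t=0.204 of its height the radius interpolates to r₁+(r₂−r₁)t = 10.371, giving a regular 8-gon of that circumradius (perimeter = 2·8·10.371·sin(180°/8) = 63.50 mm). So its perimeter = 63.50 mm. Layer 56 (z = 15.68): the cone: at t=0.950 of its height the radius interpolates to r₁+(r₂−r₁)t = 4.398, giving a regular 8-gon of that circumradius (perimeter = 2·8·4.398·sin(180°/8) = 26.93 mm). So its perimeter = 26.93 mm. Layer 12 is larger (63.50 vs 26.93 mm).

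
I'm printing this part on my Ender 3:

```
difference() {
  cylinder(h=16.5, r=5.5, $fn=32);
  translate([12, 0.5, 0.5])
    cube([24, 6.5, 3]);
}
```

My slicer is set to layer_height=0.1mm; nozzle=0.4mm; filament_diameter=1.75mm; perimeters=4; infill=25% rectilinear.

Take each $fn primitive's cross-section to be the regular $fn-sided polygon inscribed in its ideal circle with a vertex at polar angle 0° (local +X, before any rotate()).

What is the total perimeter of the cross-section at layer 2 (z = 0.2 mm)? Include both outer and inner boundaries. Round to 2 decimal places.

At z = 0.2 mm: the r=5.5 cylinder contributes a regular 32-gon of circumradius 5.5 (perimeter = 2·32·5.500·sin(180°/32) = 34.50 mm); the cube at (12, 0.5) is absent (z outside [0.5, 3.5]); Subtracting the remaining from the first: none of the subtracted shapes is present at this height, so the r=5.5 cylinder is unchanged — boundary = 34.50 mm. Overall, the cross-section is a single solid region. Total boundary length (outer) = 34.50 mm.

34.50 mm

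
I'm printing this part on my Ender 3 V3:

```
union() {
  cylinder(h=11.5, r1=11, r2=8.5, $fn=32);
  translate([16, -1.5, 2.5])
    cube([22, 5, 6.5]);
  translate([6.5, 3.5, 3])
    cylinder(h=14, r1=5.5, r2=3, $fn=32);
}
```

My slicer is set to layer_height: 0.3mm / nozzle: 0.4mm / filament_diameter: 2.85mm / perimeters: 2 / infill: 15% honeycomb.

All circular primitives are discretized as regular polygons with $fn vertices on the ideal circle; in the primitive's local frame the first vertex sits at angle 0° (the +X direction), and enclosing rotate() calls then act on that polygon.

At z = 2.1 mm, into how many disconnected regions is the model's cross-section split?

At z = 2.1 mm: the cone (r1=11→r2=8.5) has section circumradius 10.543 here — a regular 32-gon; the cube at (16, -1.5) does not reach this height (z outside [2.5, 9]); the cone at (6.5, 3.5) does not reach this height (z outside [3, 17]); Combining (union): only the cone is present, so the union is just that shape — 1 connected region. The result has 1 disconnected region.

1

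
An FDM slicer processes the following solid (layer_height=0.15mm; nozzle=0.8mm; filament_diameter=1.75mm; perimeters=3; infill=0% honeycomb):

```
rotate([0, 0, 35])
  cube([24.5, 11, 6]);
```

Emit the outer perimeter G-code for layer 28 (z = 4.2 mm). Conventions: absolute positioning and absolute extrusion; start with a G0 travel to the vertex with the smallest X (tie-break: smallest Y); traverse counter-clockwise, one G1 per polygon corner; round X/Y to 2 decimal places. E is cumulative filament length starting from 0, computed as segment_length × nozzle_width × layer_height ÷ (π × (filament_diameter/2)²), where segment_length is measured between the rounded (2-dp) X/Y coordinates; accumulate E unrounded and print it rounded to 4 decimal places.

At z = 4.2 mm: the 24.5×11 cube contributes its full rectangle; (rotated 35° about Z; rotation is an isometry so areas/perimeters/island counts are preserved). The outline is a single polygon with 4 vertices. Extrusion per mm of travel: 0.8 × 0.15 / (π × 0.875²) = 0.049890. Accumulating E over each segment gives final E = 3.5421.

G0 X-6.31 Y9.01 Z4.20
G1 X0.00 Y0.00 E0.5488
G1 X20.07 Y14.05 E1.7711
G1 X13.76 Y23.06 E2.3198
G1 X-6.31 Y9.01 E3.5421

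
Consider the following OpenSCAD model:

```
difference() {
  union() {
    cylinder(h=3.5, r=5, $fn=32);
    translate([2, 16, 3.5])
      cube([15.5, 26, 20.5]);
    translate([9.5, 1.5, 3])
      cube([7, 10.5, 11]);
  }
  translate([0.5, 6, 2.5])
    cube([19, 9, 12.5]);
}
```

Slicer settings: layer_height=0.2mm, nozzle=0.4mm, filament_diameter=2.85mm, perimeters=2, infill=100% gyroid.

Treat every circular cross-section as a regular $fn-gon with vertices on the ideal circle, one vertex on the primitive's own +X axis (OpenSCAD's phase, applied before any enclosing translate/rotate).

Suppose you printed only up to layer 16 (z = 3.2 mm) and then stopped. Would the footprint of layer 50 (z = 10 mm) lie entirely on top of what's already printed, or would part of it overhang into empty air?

Compare the two slices. At z = 3.2: the r=5 cylinder contributes a regular 32-gon of circumradius 5 (area = (32/2)·5.000²·sin(360°/32) = 78.04 mm²); the cube at (2, 16) is not intersected at this z (z outside [3.5, 24]); the 7×10.5 cube at (9.5, 1.5) contributes its full rectangle (area 73.50 mm²); Merging all regions: the 2 present regions are separate (no shared area or edge), so areas and boundary lengths simply add and each stays a separate island — area = 151.54 mm²; the cube at (0.5, 6) (footprint 19×9) is included at this height (area 171.00 mm²); Taking the first minus the rest: starting from that combined region (151.54 mm²), the 19×9 cube at (0.5, 6) partially overlaps it — only the 42.00 mm² overlap (of its 171.00 mm²) is removed, clipping the outline — area = 109.54 mm². At z = 10: the cylinder is absent (z outside [0, 3.5]); the cube at (2, 16) (footprint 15.5×26) is included at this height (area 403.00 mm²); the cube at (9.5, 1.5) (footprint 7×10.5) is included at this height (area 73.50 mm²); Taking the union: the 2 present regions are separate (no shared area or edge), so areas and boundary lengths simply add and each stays a separate island — area = 476.50 mm²; the cube at (0.5, 6) (footprint 19×9) is included at this height (area 171.00 mm²); Taking the first minus the rest: starting from that combined region (476.50 mm²), the 19×9 cube at (0.5, 6) partially overlaps it — only the 42.00 mm² overlap (of its 171.00 mm²) is removed, clipping the outline — area = 434.50 mm². Checking containment: at z = 10 the cross-section extends beyond the z = 3.2 cross-section by about 403.00 mm².

part overhangs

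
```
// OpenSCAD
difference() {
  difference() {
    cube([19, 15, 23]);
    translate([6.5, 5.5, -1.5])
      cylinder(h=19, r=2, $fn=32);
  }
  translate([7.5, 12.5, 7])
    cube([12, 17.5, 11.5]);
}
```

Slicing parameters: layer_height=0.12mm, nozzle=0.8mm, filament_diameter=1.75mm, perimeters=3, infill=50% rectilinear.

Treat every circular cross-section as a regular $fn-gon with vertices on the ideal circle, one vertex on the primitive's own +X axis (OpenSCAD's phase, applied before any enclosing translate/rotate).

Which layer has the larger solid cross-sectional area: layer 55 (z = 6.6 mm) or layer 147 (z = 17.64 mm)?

Layer 55 (z = 6.6): the cube (footprint 19×15) is included at this height (area 285.00 mm²); the cylinder at (6.5, 5.5): section is a regular 32-gon, circumradius r=2 (area = (32/2)·2.000²·sin(360°/32) = 12.49 mm²); Subtracting the remaining from the first: starting from the 19×15 cube (285.00 mm²), the r=2 cylinder at (6.5, 5.5) lies wholly inside it (removes its full 12.49 mm² and its 12.55 mm outline becomes a hole wall) — area = 272.51 mm²; the cube at (7.5, 12.5) does not reach this height (z outside [7, 18.5]); After the difference (first − rest): none of the subtracted shapes is present at this height, so that combined region is unchanged — area = 272.51 mm². So its area = 272.51 mm². Layer 147 (z = 17.64): the cube (footprint 19×15) is included at this height (area 285.00 mm²); the cylinder at (6.5, 5.5) is not intersected at this z (z outside [-1.5, 17.5]); Taking the first minus the rest: none of the subtracted shapes is present at this height, so the 19×15 cube is unchanged — area = 285.00 mm²; the cube at (7.5, 12.5) is present — its section is the full 12×17.5 rectangle (area 210.00 mm²); Subtracting the remaining from the first: starting from that combined region (285.00 mm²), the 12×17.5 cube at (7.5, 12.5) partially overlaps it — only the 28.75 mm² overlap (of its 210.00 mm²) is removed, clipping the outline — area = 256.25 mm². So its area = 256.25 mm². Layer 55 is larger (272.51 vs 256.25 mm²).

layer 55 (z = 6.6 mm)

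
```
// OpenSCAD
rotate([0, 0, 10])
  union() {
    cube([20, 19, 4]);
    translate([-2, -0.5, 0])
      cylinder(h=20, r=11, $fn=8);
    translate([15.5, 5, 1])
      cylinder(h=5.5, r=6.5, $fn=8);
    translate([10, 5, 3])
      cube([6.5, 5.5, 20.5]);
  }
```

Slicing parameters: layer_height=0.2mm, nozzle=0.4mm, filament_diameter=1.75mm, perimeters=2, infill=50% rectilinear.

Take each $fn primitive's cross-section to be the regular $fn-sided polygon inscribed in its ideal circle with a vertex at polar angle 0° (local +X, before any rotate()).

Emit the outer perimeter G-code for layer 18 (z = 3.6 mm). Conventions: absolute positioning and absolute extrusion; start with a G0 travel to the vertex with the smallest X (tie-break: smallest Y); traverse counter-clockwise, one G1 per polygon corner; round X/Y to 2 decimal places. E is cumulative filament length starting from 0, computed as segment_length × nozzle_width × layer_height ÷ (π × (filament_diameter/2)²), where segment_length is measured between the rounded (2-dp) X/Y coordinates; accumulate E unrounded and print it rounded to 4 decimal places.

At z = 3.6 mm: the cube is present — its section is the full 20×19 rectangle; the r=11 cylinder at (-2, -0.5) gives a regular 8-gon of circumradius 11 (constant along its height); the r=6.5 cylinder at (15.5, 5) gives a regular 8-gon of circumradius 6.5 (constant along its height); the cube at (10, 5) (footprint 6.5×5.5) is included at this height; Merging all regions: the regions partially overlap (shared area 200.12 mm²), so overlapping operands fuse into one piece — 1 connected region; (whole slice rotated 10° about Z — lengths, areas and connectivity unchanged). The outline is a single polygon with 20 vertices. Extrusion per mm of travel: 0.4 × 0.2 / (π × 0.875²) = 0.033260. Accumulating E over each segment gives final E = 3.8000.

G0 X-12.72 Y-2.75 Z3.60
G1 X-8.19 Y-9.85 E0.2801
G1 X0.03 Y-11.67 E0.5601
G1 X7.13 Y-7.15 E0.8401
G1 X8.95 Y1.07 E1.1201
G1 X8.66 Y1.53 E1.1382
G1 X11.70 Y2.06 E1.2408
G1 X15.52 Y1.21 E1.3710
G1 X18.83 Y3.32 E1.5015
G1 X19.70 Y3.47 E1.5309
G1 X19.63 Y3.83 E1.5431
G1 X19.72 Y3.89 E1.5467
G1 X20.80 Y8.74 E1.7120
G1 X18.12 Y12.94 E1.8777
G1 X18.02 Y12.96 E1.8811
G1 X16.40 Y22.18 E2.1924
G1 X-3.30 Y18.71 E2.8577
G1 X-1.68 Y9.52 E3.1681
G1 X-3.79 Y9.99 E3.2400
G1 X-10.89 Y5.47 E3.5199
G1 X-12.72 Y-2.75 E3.8000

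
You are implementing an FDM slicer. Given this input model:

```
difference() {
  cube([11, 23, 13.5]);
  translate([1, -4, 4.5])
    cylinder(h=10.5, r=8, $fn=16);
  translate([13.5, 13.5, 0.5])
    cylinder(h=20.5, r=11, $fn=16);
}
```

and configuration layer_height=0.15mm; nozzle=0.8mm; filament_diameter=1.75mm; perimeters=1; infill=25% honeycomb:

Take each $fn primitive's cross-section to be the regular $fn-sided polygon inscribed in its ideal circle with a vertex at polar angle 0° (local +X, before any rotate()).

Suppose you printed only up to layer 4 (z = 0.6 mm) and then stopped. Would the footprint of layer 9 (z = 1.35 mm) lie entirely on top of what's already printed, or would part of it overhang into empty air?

entirely on top

Compare the two slices. At z = 0.6: the cube (footprint 11×23) is included at this height (area 253.00 mm²); the cylinder at (1, -4) does not reach this height (z outside [4.5, 15]); the cylinder at (13.5, 13.5): section is a regular 16-gon, circumradius r=11 (area = (16/2)·11.000²·sin(360°/16) = 370.44 mm²); After the difference (first − rest): starting from the 11×23 cube (253.00 mm²), the r=11 cylinder at (13.5, 13.5) partially overlaps it — only the 129.71 mm² overlap (of its 370.44 mm²) is removed, clipping the outline — area = 123.29 mm². At z = 1.35: the cube is present — its section is the full 11×23 rectangle (area 253.00 mm²); the cylinder at (1, -4) is not intersected at this z (z outside [4.5, 15]); the r=11 cylinder at (13.5, 13.5) gives a regular 16-gon of circumradius 11 (constant along its height) (area = (16/2)·11.000²·sin(360°/16) = 370.44 mm²); Taking the first minus the rest: starting from the 11×23 cube (253.00 mm²), the r=11 cylinder at (13.5, 13.5) partially overlaps it — only the 129.71 mm² overlap (of its 370.44 mm²) is removed, clipping the outline — area = 123.29 mm². Checking containment: the cross-section at z = 1.35 is a subset of the cross-section at z = 0.6.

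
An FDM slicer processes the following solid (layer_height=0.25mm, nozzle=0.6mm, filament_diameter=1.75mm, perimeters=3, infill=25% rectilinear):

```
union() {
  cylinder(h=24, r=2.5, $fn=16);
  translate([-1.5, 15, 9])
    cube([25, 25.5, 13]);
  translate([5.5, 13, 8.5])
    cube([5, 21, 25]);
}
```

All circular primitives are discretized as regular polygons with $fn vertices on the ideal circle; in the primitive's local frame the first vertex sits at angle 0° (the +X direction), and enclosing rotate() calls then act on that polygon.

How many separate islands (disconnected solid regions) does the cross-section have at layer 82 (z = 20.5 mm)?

2

At z = 20.5 mm: the r=2.5 cylinder contributes a regular 16-gon of circumradius 2.5; the 25×25.5 cube at (-1.5, 15) contributes its full rectangle; the 5×21 cube at (5.5, 13) contributes its full rectangle; Taking the union: the regions partially overlap (shared area 95.00 mm²), so overlapping operands fuse into one piece — 2 connected regions. Overall, the cross-section has 2 separate islands. Island count = 2.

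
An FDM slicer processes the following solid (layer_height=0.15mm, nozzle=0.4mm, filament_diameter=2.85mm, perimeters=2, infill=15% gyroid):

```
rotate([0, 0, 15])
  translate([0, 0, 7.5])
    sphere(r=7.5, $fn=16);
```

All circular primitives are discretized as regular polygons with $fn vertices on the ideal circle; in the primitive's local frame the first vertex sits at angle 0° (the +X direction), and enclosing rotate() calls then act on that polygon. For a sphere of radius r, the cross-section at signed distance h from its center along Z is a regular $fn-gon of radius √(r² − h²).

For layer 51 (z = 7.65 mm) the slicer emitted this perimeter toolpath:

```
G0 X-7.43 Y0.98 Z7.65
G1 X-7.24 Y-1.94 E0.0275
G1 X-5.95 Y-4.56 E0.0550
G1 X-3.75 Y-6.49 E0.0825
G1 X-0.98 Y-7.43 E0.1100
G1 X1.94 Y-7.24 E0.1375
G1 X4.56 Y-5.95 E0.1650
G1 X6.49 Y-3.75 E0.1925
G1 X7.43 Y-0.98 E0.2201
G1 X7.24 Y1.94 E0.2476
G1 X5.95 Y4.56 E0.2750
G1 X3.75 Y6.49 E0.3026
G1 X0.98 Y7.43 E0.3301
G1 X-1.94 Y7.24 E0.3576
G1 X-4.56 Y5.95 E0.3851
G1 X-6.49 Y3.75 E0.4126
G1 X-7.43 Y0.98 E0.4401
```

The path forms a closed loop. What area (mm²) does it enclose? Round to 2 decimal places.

Apply the shoelace formula to the sequence of (X, Y) vertices; enclosed area = 172.00 mm².

172.00 mm²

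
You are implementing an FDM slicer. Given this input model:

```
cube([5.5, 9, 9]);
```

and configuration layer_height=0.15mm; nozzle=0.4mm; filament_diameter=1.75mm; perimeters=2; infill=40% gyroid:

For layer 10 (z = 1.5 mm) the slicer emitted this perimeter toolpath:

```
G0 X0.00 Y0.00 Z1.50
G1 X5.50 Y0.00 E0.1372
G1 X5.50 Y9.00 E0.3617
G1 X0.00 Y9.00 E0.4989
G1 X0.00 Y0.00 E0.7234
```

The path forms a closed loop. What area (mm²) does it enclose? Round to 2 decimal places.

49.50 mm²

Apply the shoelace formula to the sequence of (X, Y) vertices; enclosed area = 49.50 mm².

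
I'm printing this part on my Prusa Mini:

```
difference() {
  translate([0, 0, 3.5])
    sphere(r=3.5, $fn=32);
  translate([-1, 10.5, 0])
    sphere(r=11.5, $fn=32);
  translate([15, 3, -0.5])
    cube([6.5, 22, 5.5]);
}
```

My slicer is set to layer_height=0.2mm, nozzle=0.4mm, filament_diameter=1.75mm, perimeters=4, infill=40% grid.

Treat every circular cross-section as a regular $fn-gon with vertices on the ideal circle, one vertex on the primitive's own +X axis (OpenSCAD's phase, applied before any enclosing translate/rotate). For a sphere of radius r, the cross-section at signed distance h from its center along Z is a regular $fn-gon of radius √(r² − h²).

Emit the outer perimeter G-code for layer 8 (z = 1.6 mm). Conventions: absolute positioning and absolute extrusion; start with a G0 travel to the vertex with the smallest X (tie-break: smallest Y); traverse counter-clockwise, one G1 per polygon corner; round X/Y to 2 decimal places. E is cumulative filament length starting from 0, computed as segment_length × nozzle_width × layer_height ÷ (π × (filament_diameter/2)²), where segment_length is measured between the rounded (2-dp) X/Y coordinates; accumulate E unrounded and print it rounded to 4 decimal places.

G0 X-2.84 Y-0.71 Z1.60
G1 X-2.72 Y-1.12 E0.0142
G1 X-2.44 Y-1.63 E0.0336
G1 X-2.08 Y-2.08 E0.0527
G1 X-1.63 Y-2.44 E0.0719
G1 X-1.12 Y-2.72 E0.0912
G1 X-0.57 Y-2.88 E0.1103
G1 X0.00 Y-2.94 E0.1294
G1 X0.57 Y-2.88 E0.1484
G1 X1.12 Y-2.72 E0.1675
G1 X1.63 Y-2.44 E0.1868
G1 X2.08 Y-2.08 E0.2060
G1 X2.44 Y-1.63 E0.2252
G1 X2.72 Y-1.12 E0.2445
G1 X2.88 Y-0.57 E0.2636
G1 X2.92 Y-0.15 E0.2776
G1 X1.22 Y-0.67 E0.3367
G1 X-1.00 Y-0.89 E0.4109
G1 X-2.84 Y-0.71 E0.4724

At z = 1.6 mm: the r=3.5 sphere contributes a regular 32-gon of circumradius √(3.5²−1.9²) = 2.939; the r=11.5 sphere at (-1, 10.5) slices to a regular 32-gon of circumradius 11.388 (√(r²−h²) with h=1.6 from center); the cube at (15, 3) (footprint 6.5×22) is included at this height; Taking the first minus the rest: starting from the r=3.5 sphere, the r=11.5 sphere at (-1, 10.5) partially overlaps it — only the 17.43 mm² overlap (of its 404.82 mm²) is removed, clipping the outline; the 6.5×22 cube at (15, 3) misses the remaining region (no effect) — 1 connected region. The outline is a single polygon with 18 vertices. Extrusion per mm of travel: 0.4 × 0.2 / (π × 0.875²) = 0.033260. Accumulating E over each segment gives final E = 0.4724.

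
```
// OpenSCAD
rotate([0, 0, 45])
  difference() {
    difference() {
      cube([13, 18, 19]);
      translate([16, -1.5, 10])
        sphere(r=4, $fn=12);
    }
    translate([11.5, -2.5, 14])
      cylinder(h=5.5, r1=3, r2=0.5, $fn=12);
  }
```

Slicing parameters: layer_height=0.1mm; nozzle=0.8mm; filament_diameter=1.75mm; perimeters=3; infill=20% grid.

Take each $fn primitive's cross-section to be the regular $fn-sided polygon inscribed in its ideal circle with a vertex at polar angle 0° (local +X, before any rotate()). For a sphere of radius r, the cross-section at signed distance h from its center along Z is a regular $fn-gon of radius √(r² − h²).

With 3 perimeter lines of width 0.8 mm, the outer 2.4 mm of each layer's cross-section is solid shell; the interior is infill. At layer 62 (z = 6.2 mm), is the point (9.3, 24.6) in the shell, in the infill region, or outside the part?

At z = 6.2 mm: the cube (footprint 13×18) is included at this height; the r=4 sphere at (16, -1.5) contributes a regular 12-gon of circumradius √(4²−3.8²) = 1.249; After the difference (first − rest): starting from the 13×18 cube, the r=4 sphere at (16, -1.5) misses the remaining region (no effect) — 1 connected region; the cone at (11.5, -2.5) is absent (z outside [14, 19.5]); Taking the first minus the rest: none of the subtracted shapes is present at this height, so that combined region is unchanged — 1 connected region; (whole slice rotated 45° about Z — lengths, areas and connectivity unchanged). Overall, the cross-section is a single solid region. Undo the 45° rotation: the query point maps to (23.971, 10.819) in the un-rotated model frame. The nearest boundary edge runs (13.00, 18.00)→(13.00, 0.00); distance from the point to it = 10.97 mm. The point is not inside any of the regions above, so it lies outside the cross-section (10.97 mm from the nearest boundary).

outside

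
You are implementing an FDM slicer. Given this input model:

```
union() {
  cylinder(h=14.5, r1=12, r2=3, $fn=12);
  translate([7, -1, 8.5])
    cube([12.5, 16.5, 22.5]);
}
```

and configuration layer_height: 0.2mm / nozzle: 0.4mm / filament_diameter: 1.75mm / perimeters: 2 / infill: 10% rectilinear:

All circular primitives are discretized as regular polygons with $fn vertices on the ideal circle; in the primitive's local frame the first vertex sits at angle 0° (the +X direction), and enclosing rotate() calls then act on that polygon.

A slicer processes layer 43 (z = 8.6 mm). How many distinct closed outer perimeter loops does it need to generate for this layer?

2

At z = 8.6 mm: the cone: at t=0.593 of its height the radius interpolates to r₁+(r₂−r₁)t = 6.662, giving a regular 12-gon of that circumradius; the 12.5×16.5 cube at (7, -1) contributes its full rectangle; Taking the union: the 2 present regions are separate (no shared area or edge), so areas and boundary lengths simply add and each stays a separate island — 2 connected regions. The result has 2 disconnected regions.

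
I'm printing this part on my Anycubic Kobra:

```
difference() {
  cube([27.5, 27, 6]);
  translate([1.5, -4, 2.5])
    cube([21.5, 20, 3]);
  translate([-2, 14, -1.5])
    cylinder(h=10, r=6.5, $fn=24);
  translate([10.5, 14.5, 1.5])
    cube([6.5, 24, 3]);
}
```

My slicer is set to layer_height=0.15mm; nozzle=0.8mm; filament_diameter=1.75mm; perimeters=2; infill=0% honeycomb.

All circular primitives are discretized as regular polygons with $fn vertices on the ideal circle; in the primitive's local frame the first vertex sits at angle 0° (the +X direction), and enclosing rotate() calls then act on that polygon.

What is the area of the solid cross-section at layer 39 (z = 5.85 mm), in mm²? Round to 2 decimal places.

702.33 mm²

At z = 5.85 mm: the cube is present — its section is the full 27.5×27 rectangle (area 742.50 mm²); the cube at (1.5, -4) is absent (z outside [2.5, 5.5]); the r=6.5 cylinder at (-2, 14) gives a regular 24-gon of circumradius 6.5 (constant along its height) (area = (24/2)·6.500²·sin(360°/24) = 131.22 mm²); the cube at (10.5, 14.5) is absent (z outside [1.5, 4.5]); After the difference (first − rest): starting from the 27.5×27 cube (742.50 mm²), the r=6.5 cylinder at (-2, 14) partially overlaps it — only the 40.17 mm² overlap (of its 131.22 mm²) is removed, clipping the outline — area = 702.33 mm². Overall, the cross-section is a single solid region. Net area = 702.33 mm².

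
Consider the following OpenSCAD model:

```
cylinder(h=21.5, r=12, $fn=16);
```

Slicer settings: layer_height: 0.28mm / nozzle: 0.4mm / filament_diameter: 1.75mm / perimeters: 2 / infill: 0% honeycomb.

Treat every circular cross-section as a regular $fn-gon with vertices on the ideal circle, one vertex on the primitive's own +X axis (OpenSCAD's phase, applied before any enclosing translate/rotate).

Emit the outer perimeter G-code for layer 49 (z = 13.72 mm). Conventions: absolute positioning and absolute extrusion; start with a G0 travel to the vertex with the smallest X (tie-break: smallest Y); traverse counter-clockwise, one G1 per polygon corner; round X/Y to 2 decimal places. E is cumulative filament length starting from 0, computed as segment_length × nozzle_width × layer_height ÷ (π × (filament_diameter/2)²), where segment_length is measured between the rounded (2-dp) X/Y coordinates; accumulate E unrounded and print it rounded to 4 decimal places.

G0 X-12.00 Y0.00 Z13.72
G1 X-11.09 Y-4.59 E0.2179
G1 X-8.49 Y-8.49 E0.4361
G1 X-4.59 Y-11.09 E0.6544
G1 X0.00 Y-12.00 E0.8723
G1 X4.59 Y-11.09 E1.0902
G1 X8.49 Y-8.49 E1.3084
G1 X11.09 Y-4.59 E1.5267
G1 X12.00 Y0.00 E1.7446
G1 X11.09 Y4.59 E1.9625
G1 X8.49 Y8.49 E2.1807
G1 X4.59 Y11.09 E2.3990
G1 X0.00 Y12.00 E2.6169
G1 X-4.59 Y11.09 E2.8348
G1 X-8.49 Y8.49 E3.0530
G1 X-11.09 Y4.59 E3.2713
G1 X-12.00 Y0.00 E3.4892

At z = 13.72 mm: the r=12 cylinder gives a regular 16-gon of circumradius 12 (constant along its height). The outline is a single polygon with 16 vertices. Extrusion per mm of travel: 0.4 × 0.28 / (π × 0.875²) = 0.046564. Accumulating E over each segment gives final E = 3.4892.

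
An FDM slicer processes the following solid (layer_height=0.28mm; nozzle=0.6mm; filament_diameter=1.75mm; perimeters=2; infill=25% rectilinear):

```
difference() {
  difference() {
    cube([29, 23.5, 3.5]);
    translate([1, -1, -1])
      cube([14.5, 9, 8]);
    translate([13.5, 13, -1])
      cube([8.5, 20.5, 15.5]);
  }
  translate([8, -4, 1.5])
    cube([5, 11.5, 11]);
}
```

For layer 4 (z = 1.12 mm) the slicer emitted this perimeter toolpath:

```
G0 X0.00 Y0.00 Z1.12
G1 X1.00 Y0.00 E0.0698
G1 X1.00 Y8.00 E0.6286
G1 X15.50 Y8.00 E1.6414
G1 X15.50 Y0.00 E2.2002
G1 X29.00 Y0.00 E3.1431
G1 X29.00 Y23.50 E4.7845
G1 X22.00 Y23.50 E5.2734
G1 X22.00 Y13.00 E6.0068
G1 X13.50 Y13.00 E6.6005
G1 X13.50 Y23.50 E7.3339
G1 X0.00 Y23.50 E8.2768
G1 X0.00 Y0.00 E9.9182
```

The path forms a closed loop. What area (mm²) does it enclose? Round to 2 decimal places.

476.25 mm²

Apply the shoelace formula to the sequence of (X, Y) vertices; enclosed area = 476.25 mm².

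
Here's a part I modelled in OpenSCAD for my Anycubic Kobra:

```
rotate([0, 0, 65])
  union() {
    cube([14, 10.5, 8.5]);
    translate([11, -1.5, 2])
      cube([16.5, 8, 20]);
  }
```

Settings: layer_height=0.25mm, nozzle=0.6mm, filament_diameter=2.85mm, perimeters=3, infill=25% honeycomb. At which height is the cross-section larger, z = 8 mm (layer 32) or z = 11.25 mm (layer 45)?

Layer 32 (z = 8): the cube is present — its section is the full 14×10.5 rectangle (area 147.00 mm²); the cube at (11, -1.5) (footprint 16.5×8) is included at this height (area 132.00 mm²); Merging all regions: the regions partially overlap — summed areas 279.00 mm² minus the doubly-counted overlap 19.50 mm² gives 259.50 mm² — area = 259.50 mm²; (whole slice rotated 65° about Z — lengths, areas and connectivity unchanged). So its area = 259.50 mm². Layer 45 (z = 11.25): the cube is not intersected at this z (z outside [0, 8.5]); the cube at (11, -1.5) (footprint 16.5×8) is included at this height (area 132.00 mm²); Taking the union: only the 16.5×8 cube at (11, -1.5) is present, so the union is just that shape — area = 132.00 mm²; (rotated 65° about Z; rotation is an isometry so areas/perimeters/island counts are preserved). So its area = 132.00 mm². Layer 32 is larger (259.50 vs 132.00 mm²).

layer 32 (z = 8 mm)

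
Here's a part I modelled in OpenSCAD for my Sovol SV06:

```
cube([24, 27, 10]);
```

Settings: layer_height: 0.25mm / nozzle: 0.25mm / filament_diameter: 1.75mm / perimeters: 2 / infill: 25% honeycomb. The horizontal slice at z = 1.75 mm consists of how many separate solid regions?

At z = 1.75 mm: the cube (footprint 24×27) is included at this height. The result has 1 disconnected region.

1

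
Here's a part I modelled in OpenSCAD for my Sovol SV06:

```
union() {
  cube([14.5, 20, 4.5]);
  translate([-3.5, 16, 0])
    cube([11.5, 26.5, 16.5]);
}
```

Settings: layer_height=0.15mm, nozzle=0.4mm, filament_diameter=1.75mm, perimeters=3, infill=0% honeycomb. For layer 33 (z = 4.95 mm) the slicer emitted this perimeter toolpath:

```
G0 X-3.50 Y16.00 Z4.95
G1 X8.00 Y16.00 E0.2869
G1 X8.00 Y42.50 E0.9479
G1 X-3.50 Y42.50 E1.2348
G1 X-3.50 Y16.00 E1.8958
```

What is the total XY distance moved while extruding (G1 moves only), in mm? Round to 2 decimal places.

76.00 mm

Sum the Euclidean lengths of each G1 segment: total = 76.00 mm.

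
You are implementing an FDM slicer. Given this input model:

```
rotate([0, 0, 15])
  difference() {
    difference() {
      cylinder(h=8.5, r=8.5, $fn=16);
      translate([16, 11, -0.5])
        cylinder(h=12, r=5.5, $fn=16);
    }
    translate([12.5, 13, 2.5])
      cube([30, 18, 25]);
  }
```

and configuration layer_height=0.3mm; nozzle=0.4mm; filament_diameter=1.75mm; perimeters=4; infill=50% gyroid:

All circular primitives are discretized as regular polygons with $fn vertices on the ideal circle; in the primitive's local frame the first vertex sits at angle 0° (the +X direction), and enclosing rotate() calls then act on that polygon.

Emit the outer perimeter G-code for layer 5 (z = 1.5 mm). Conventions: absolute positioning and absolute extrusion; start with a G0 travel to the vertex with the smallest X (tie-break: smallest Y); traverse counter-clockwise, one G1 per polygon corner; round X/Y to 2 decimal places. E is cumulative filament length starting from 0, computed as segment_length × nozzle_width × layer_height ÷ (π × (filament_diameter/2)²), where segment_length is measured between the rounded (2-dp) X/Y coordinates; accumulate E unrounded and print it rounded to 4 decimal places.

G0 X-8.43 Y1.11 Z1.50
G1 X-8.21 Y-2.20 E0.1655
G1 X-6.74 Y-5.17 E0.3308
G1 X-4.25 Y-7.36 E0.4963
G1 X-1.11 Y-8.43 E0.6618
G1 X2.20 Y-8.21 E0.8273
G1 X5.17 Y-6.74 E0.9926
G1 X7.36 Y-4.25 E1.1580
G1 X8.43 Y-1.11 E1.3235
G1 X8.21 Y2.20 E1.4890
G1 X6.74 Y5.17 E1.6544
G1 X4.25 Y7.36 E1.8198
G1 X1.11 Y8.43 E1.9853
G1 X-2.20 Y8.21 E2.1508
G1 X-5.17 Y6.74 E2.3161
G1 X-7.36 Y4.25 E2.4816
G1 X-8.43 Y1.11 E2.6471

At z = 1.5 mm: the r=8.5 cylinder contributes a regular 16-gon of circumradius 8.5; the r=5.5 cylinder at (16, 11) gives a regular 16-gon of circumradius 5.5 (constant along its height); Taking the first minus the rest: starting from the r=8.5 cylinder, the r=5.5 cylinder at (16, 11) misses the remaining region (no effect) — 1 connected region; the cube at (12.5, 13) does not reach this height (z outside [2.5, 27.5]); Taking the first minus the rest: none of the subtracted shapes is present at this height, so that combined region is unchanged — 1 connected region; (rotated 15° about Z; rotation is an isometry so areas/perimeters/island counts are preserved). The outline is a single polygon with 16 vertices. Extrusion per mm of travel: 0.4 × 0.3 / (π × 0.875²) = 0.049890. Accumulating E over each segment gives final E = 2.6471.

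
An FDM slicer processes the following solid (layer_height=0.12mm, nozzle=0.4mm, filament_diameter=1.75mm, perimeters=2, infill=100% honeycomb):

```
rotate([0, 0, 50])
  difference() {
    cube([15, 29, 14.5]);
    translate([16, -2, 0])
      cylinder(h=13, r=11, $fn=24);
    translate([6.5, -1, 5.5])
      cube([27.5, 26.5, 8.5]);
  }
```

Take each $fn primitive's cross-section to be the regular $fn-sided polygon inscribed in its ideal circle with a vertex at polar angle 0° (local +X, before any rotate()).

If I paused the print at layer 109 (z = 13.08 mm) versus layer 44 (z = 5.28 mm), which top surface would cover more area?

Layer 109 (z = 13.08): the cube (footprint 15×29) is included at this height (area 435.00 mm²); the cylinder at (16, -2) is absent (z outside [0, 13]); the cube at (6.5, -1) (footprint 27.5×26.5) is included at this height (area 728.75 mm²); Taking the first minus the rest: starting from the 15×29 cube (435.00 mm²), the 27.5×26.5 cube at (6.5, -1) partially overlaps it — only the 216.75 mm² overlap (of its 728.75 mm²) is removed, clipping the outline — area = 218.25 mm²; (rotated 50° about Z; rotation is an isometry so areas/perimeters/island counts are preserved). So its area = 218.25 mm². Layer 44 (z = 5.28): the cube is present — its section is the full 15×29 rectangle (area 435.00 mm²); the cylinder at (16, -2): section is a regular 24-gon, circumradius r=11 (area = (24/2)·11.000²·sin(360°/24) = 375.81 mm²); the cube at (6.5, -1) does not reach this height (z outside [5.5, 14]); Subtracting the remaining from the first: starting from the 15×29 cube (435.00 mm²), the r=11 cylinder at (16, -2) partially overlaps it — only the 63.28 mm² overlap (of its 375.81 mm²) is removed, clipping the outline — area = 371.72 mm²; (rotated 50° about Z; rotation is an isometry so areas/perimeters/island counts are preserved). So its area = 371.72 mm². Layer 44 is larger (371.72 vs 218.25 mm²).

layer 44 (z = 5.28 mm)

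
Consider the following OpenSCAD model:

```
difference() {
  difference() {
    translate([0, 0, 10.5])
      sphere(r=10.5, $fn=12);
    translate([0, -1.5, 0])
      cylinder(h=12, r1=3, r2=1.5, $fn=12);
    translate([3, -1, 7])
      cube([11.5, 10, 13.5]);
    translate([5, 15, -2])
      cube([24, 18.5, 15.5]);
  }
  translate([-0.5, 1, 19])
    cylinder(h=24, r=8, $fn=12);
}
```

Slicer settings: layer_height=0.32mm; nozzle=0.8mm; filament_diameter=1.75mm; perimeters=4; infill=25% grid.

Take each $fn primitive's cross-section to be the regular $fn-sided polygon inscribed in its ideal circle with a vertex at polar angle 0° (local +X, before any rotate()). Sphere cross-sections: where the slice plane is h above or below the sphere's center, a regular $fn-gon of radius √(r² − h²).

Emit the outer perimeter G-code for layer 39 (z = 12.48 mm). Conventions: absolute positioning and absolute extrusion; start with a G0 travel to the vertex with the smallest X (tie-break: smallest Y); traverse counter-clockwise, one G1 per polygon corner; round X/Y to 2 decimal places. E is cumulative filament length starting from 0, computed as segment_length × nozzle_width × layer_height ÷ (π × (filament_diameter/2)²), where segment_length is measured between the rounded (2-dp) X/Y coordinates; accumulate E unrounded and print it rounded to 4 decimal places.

G0 X-10.31 Y0.00 Z12.48
G1 X-8.93 Y-5.16 E0.5685
G1 X-5.16 Y-8.93 E1.1359
G1 X0.00 Y-10.31 E1.7044
G1 X5.16 Y-8.93 E2.2729
G1 X8.93 Y-5.16 E2.8404
G1 X10.04 Y-1.00 E3.2986
G1 X3.00 Y-1.00 E4.0479
G1 X3.00 Y9.00 E5.1122
G1 X4.90 Y9.00 E5.3145
G1 X0.00 Y10.31 E5.8543
G1 X-5.16 Y8.93 E6.4228
G1 X-8.93 Y5.16 E6.9902
G1 X-10.31 Y0.00 E7.5587

At z = 12.48 mm: the r=10.5 sphere slices to a regular 12-gon of circumradius 10.312 (√(r²−h²) with h=1.98 from center); the cone at (0, -1.5) is absent (z outside [0, 12]); the cube at (3, -1) (footprint 11.5×10) is included at this height; the cube at (5, 15) (footprint 24×18.5) is included at this height; Taking the first minus the rest: starting from the r=10.5 sphere, the 11.5×10 cube at (3, -1) partially overlaps it — only the 56.71 mm² overlap (of its 115.00 mm²) is removed, clipping the outline; the 24×18.5 cube at (5, 15) misses the remaining region (no effect) — 1 connected region; the cylinder at (-0.5, 1) is not intersected at this z (z outside [19, 43]); Taking the first minus the rest: none of the subtracted shapes is present at this height, so that combined region is unchanged — 1 connected region. The outline is a single polygon with 13 vertices. Extrusion per mm of travel: 0.8 × 0.32 / (π × 0.875²) = 0.106432. Accumulating E over each segment gives final E = 7.5587.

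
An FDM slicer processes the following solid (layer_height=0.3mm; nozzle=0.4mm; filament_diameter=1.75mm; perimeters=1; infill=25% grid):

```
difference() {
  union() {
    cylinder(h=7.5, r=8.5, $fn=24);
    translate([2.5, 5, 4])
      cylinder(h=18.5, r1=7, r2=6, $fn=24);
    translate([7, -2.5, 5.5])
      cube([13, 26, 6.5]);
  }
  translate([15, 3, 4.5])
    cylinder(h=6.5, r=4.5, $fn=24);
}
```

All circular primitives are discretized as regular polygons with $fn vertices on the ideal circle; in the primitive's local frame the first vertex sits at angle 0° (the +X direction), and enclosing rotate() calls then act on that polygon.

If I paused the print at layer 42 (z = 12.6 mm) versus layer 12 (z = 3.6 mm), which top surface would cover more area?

Layer 42 (z = 12.6): the cylinder is absent (z outside [0, 7.5]); the cone at (2.5, 5) contributes a regular 24-gon of circumradius 6.535 (interpolated between r1=7 and r2=6 at t=0.465) (area = (24/2)·6.535²·sin(360°/24) = 132.64 mm²); the cube at (7, -2.5) does not reach this height (z outside [5.5, 12]); Merging all regions: only the cone at (2.5, 5) is present, so the union is just that shape — area = 132.64 mm²; the cylinder at (15, 3) does not reach this height (z outside [4.5, 11]); Subtracting the remaining from the first: none of the subtracted shapes is present at this height, so the result so far is unchanged — area = 132.64 mm². So its area = 132.64 mm². Layer 12 (z = 3.6): the cylinder: section is a regular 24-gon, circumradius r=8.5 (area = (24/2)·8.500²·sin(360°/24) = 224.40 mm²); the cone at (2.5, 5) is not intersected at this z (z outside [4, 22.5]); the cube at (7, -2.5) is absent (z outside [5.5, 12]); Taking the union: only the r=8.5 cylinder is present, so the union is just that shape — area = 224.40 mm²; the cylinder at (15, 3) is absent (z outside [4.5, 11]); Taking the first minus the rest: none of the subtracted shapes is present at this height, so that combined region is unchanged — area = 224.40 mm². So its area = 224.40 mm². Layer 12 is larger (224.40 vs 132.64 mm²).

layer 12 (z = 3.6 mm)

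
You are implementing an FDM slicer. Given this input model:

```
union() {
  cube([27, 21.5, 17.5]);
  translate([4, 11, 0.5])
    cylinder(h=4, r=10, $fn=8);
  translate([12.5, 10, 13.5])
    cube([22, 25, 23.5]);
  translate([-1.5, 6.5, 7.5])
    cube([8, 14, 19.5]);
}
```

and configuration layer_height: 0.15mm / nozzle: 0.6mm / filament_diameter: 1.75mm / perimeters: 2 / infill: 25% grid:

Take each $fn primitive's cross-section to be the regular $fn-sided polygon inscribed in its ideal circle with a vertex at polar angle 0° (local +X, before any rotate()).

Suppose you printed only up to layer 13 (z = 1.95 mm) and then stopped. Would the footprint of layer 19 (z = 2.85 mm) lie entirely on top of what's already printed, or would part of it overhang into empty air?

entirely on top

Compare the two slices. At z = 1.95: the 27×21.5 cube contributes its full rectangle (area 580.50 mm²); the r=10 cylinder at (4, 11) gives a regular 8-gon of circumradius 10 (constant along its height) (area = (8/2)·10.000²·sin(360°/8) = 282.84 mm²); the cube at (12.5, 10) is absent (z outside [13.5, 37]); the cube at (-1.5, 6.5) does not reach this height (z outside [7.5, 27]); Taking the union: the regions partially overlap — summed areas 863.34 mm² minus the doubly-counted overlap 214.79 mm² gives 648.55 mm² — area = 648.55 mm². At z = 2.85: the cube is present — its section is the full 27×21.5 rectangle (area 580.50 mm²); the cylinder at (4, 11): section is a regular 8-gon, circumradius r=10 (area = (8/2)·10.000²·sin(360°/8) = 282.84 mm²); the cube at (12.5, 10) does not reach this height (z outside [13.5, 37]); the cube at (-1.5, 6.5) is absent (z outside [7.5, 27]); Combining (union): the regions partially overlap — summed areas 863.34 mm² minus the doubly-counted overlap 214.79 mm² gives 648.55 mm² — area = 648.55 mm². Checking containment: the cross-section at z = 2.85 is a subset of the cross-section at z = 1.95.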